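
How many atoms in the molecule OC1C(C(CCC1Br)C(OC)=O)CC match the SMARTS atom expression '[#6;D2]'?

3

Check the 14 heavy atoms by environment: 3× C (D2) → match; 5× C (D3) → no; 1× Br (D1) → no; 2× O (D1) → no; 1× O (D2) → no; 2× C (D1) → no.
That gives 3 matching atoms.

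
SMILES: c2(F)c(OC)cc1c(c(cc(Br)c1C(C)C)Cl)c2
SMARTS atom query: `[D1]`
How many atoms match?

Check the 18 heavy atoms by environment: 7× c (aromatic, D3) → no; 3× c (aromatic, D2) → no; 1× F (D1) → match; 1× Cl (D1) → match; 1× Br (D1) → match; 1× C (D3) → no; 3× C (D1) → match; 1× O (D2) → no.
Summing the matching environments: 1 + 1 + 1 + 3 = 6 matching atoms.

6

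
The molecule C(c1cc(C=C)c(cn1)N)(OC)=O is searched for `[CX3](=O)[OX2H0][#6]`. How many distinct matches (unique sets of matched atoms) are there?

[CX3](=O)[OX2H0][#6] is the SMARTS for an ester: a carbonyl carbon bonded to an oxygen that is itself bonded to carbon (no H on that O).
Exactly one fragment in the molecule meets all constraints, giving 1 match.

1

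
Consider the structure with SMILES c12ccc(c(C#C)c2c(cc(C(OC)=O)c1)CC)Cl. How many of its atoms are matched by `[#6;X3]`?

The query [#6;X3] means: any carbon (aromatic or not) with three total connections.
Check the 19 heavy atoms by environment: 10× c (aromatic, X3) → match; 1× Cl (X1) → no; 2× C (X2) → no; 3× C (X4) → no; 1× C (X3) → match; 1× O (X1) → no; 1× O (X2) → no.
Summing the matching environments: 10 + 1 = 11 matching atoms.

11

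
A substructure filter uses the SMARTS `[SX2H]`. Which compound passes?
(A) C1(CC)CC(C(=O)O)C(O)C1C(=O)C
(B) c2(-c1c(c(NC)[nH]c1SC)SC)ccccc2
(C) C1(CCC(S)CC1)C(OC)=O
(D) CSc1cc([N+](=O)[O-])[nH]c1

[SX2H] describes an aliphatic sulfur with two connections, one being H (a thiol).
(A) has a hydroxyl group (-OH) but it is an -OH, not an -SH.
(B) has a methylthio ether (-SCH3) but the sulfur has H0 (bonded to two carbons), not H1.
(C) contains a thiol (-SH), which satisfies every atom and bond constraint.
(D) has a methylthio ether (-SCH3) but the sulfur has H0 (bonded to two carbons), not H1.
So the answer is (C).

C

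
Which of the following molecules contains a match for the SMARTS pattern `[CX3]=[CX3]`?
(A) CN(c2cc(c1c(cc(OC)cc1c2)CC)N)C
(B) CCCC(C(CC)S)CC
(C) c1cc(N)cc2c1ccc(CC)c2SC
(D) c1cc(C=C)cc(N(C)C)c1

D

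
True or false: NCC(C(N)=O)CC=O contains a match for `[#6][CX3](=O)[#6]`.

False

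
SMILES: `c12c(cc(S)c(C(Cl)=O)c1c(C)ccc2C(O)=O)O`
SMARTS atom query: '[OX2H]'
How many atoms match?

The query [OX2H] means: aliphatic oxygen with two connections, one of which is H — an -OH oxygen.
Check the 19 heavy atoms by environment: 7× c (aromatic, H0, X3) → no; 3× c (aromatic, H1, X3) → no; 1× C (H3, X4) → no; 1× S (H1, X2) → no; 2× C (H0, X3) → no; 2× O (H0, X1) → no; 1× Cl (H0, X1) → no; 2× O (H1, X2) → match.
That gives 2 matching atoms.

2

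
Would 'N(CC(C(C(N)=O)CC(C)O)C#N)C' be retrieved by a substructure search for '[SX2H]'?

No

The pattern [SX2H] describes an aliphatic sulfur with two connections, one being H — a thiol.
The closest candidate here is a hydroxyl group (-OH), but it is an -OH, not an -SH. No other fragment satisfies the full query, so there is no match.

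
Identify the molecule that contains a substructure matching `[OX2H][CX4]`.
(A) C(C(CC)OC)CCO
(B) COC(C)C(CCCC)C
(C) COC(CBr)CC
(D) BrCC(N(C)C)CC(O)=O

A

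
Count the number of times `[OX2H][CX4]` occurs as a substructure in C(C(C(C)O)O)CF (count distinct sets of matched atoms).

[OX2H][CX4] is the SMARTS for an aliphatic alcohol: a hydroxyl oxygen bound to an sp3 (X4) carbon.
The molecule carries 2 separate instances of a hydroxyl group (-OH) meeting every constraint; each maps to a distinct set of atoms, giving 2 matches.

2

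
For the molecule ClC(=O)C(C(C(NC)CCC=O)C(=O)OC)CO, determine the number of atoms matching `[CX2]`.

The query [CX2] means: C with X2: aliphatic carbon with exactly 2 total connections.
Check the 18 heavy atoms by environment: 8× C (X4) → no; 1× N (X3) → no; 2× O (X2) → no; 3× C (X3) → no; 3× O (X1) → no; 1× Cl (X1) → no.
No environment satisfies the query, so 0 matching atoms.

0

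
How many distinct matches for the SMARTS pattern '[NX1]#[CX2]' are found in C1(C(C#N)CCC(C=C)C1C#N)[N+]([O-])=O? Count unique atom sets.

2

[NX1]#[CX2] is the SMARTS for a nitrile: a nitrogen triple-bonded to a two-connected carbon.
The molecule carries 2 separate instances of a nitrile (-C#N) meeting every constraint; each maps to a distinct set of atoms, giving 2 matches.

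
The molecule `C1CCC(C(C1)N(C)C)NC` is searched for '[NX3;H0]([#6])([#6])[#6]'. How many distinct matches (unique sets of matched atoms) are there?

1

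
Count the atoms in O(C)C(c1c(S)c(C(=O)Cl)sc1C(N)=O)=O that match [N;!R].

1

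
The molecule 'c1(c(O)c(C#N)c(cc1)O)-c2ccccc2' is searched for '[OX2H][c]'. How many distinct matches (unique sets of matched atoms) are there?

2

[OX2H][c] is the SMARTS for a phenol: a hydroxyl oxygen attached to an aromatic carbon.
The molecule carries 2 separate instances of a hydroxyl group (-OH) meeting every constraint; each maps to a distinct set of atoms, giving 2 matches.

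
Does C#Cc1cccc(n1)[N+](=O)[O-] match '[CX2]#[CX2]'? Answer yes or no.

The pattern [CX2]#[CX2] describes a carbon-carbon triple bond — an alkyne.
The molecule carries an ethynyl group (-C#CH), whose atoms satisfy every constraint of the query, so the pattern matches.

Yes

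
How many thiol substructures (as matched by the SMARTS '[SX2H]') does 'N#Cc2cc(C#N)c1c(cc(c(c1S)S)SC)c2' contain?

2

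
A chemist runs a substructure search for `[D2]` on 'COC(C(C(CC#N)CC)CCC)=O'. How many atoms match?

6

Check the 14 heavy atoms by environment: 5× C (D2) → match; 3× C (D3) → no; 1× N (D1) → no; 3× C (D1) → no; 1× O (D1) → no; 1× O (D2) → match.
Summing the matching environments: 5 + 1 = 6 matching atoms.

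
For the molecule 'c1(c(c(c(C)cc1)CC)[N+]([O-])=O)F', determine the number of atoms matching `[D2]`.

3

The query [D2] means: atom with exactly two heavy-atom neighbours.
Check the 13 heavy atoms by environment: 4× c (aromatic, D3) → no; 2× c (aromatic, D2) → match; 2× C (D1) → no; 1× C (D2) → match; 1× N (charge +1, D3) → no; 1× O (charge -1, D1) → no; 1× O (D1) → no; 1× F (D1) → no.
Summing the matching environments: 2 + 1 = 3 matching atoms.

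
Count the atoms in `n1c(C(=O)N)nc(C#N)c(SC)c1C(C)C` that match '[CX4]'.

4

The query [CX4] means: C with X4: aliphatic carbon with exactly 4 total connections (bonds + H).
Check the 16 heavy atoms by environment: 2× n (aromatic, X2) → no; 4× c (aromatic, X3) → no; 4× C (X4) → match; 1× C (X2) → no; 1× N (X1) → no; 1× S (X2) → no; 1× C (X3) → no; 1× O (X1) → no; 1× N (X3) → no.
That gives 4 matching atoms.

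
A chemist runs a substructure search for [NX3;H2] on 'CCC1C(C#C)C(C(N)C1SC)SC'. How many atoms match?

1

The query [NX3;H2] means: aliphatic N with 3 total connections, two of them H — an -NH2 nitrogen (amine or amide).
Check the 14 heavy atoms by environment: 5× C (H1, X4) → no; 1× N (H2, X3) → match; 2× S (H0, X2) → no; 3× C (H3, X4) → no; 1× C (H2, X4) → no; 1× C (H0, X2) → no; 1× C (H1, X2) → no.
That gives 1 matching atom.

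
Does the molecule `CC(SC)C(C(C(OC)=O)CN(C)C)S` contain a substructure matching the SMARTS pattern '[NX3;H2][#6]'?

No

The pattern [NX3;H2][#6] describes a trivalent nitrogen with two H attached to carbon — a primary amine.
The closest candidate here is a dimethylamino group (-N(CH3)2), but the nitrogen has H0, not H2. No other fragment satisfies the full query, so there is no match.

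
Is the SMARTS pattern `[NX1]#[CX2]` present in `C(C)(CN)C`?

The pattern [NX1]#[CX2] describes a nitrogen triple-bonded to a two-connected carbon — a nitrile.
The closest candidate here is a primary amino group (-NH2), but the nitrogen is NX3 (three connections), not NX1 triple-bonded. No other fragment satisfies the full query, so there is no match.

No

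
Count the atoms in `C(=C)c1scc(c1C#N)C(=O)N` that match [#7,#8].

3

The query [#7,#8] means: nitrogen or oxygen (comma = OR).
Check the 12 heavy atoms by environment: 1× s (aromatic) → no; 4× c (aromatic) → no; 4× C → no; 1× O → match; 2× N → match.
Summing the matching environments: 1 + 2 = 3 matching atoms.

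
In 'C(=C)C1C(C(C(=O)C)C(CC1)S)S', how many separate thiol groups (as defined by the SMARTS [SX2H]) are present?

[SX2H] is the SMARTS for a thiol: an aliphatic sulfur with two connections, one being H.
The molecule carries 2 separate instances of a thiol (-SH) meeting every constraint; each maps to a distinct set of atoms, giving 2 matches.

2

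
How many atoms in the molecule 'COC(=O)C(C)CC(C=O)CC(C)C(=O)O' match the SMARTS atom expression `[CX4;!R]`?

The query [CX4;!R] means: aliphatic carbon with four total connections, not in a ring.
Check the 16 heavy atoms by environment: 8× C (X4, acyclic) → match; 3× C (X3, acyclic) → no; 3× O (X1, acyclic) → no; 2× O (X2, acyclic) → no.
That gives 8 matching atoms.

8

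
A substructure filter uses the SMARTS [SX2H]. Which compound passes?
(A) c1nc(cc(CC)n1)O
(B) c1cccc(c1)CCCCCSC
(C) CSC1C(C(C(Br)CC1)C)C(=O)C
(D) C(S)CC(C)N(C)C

[SX2H] describes an aliphatic sulfur with two connections, one being H (a thiol).
(A) has a hydroxyl group (-OH) but it is an -OH, not an -SH.
(B) has a methylthio ether (-SCH3) but the sulfur has H0 (bonded to two carbons), not H1.
(C) has a methylthio ether (-SCH3) but the sulfur has H0 (bonded to two carbons), not H1.
(D) contains a thiol (-SH), which satisfies every atom and bond constraint.
So the answer is (D).

D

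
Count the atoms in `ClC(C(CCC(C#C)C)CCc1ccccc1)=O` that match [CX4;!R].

The query [CX4;!R] means: aliphatic carbon with four total connections, not in a ring.
Check the 18 heavy atoms by environment: 7× C (X4, acyclic) → match; 6× c (aromatic, X3, in 6-ring) → no; 1× C (X3, acyclic) → no; 1× O (X1, acyclic) → no; 1× Cl (X1, acyclic) → no; 2× C (X2, acyclic) → no.
That gives 7 matching atoms.

7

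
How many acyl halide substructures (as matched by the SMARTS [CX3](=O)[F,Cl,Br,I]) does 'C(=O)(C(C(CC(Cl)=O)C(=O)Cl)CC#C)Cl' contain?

3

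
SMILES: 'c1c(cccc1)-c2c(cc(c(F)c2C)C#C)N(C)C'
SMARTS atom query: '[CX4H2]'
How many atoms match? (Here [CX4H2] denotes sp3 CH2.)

The query [CX4H2] means: sp3 carbon (X4) with exactly two hydrogens.
Check the 19 heavy atoms by environment: 6× c (aromatic, H0, X3) → no; 6× c (aromatic, H1, X3) → no; 1× C (H0, X2) → no; 1× C (H1, X2) → no; 3× C (H3, X4) → no; 1× N (H0, X3) → no; 1× F (H0, X1) → no.
No environment satisfies the query, so 0 matching atoms.

0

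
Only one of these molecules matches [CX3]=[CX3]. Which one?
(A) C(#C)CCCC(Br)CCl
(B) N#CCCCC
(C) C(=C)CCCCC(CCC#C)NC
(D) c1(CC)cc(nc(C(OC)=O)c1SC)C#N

C

[CX3]=[CX3] describes a non-aromatic C=C double bond between two sp2 carbons (an alkene).
(A) has an ethynyl group (-C#CH) but the C-C bond is a triple bond, not a double bond.
(B) has an ethyl group (-CH2CH3) but its C-C bond is a single bond between CX4 carbons, not CX3=CX3.
(C) contains a vinyl group (-CH=CH2), which satisfies every atom and bond constraint.
(D) has an ethyl group (-CH2CH3) but its C-C bond is a single bond between CX4 carbons, not CX3=CX3.
So the answer is (C).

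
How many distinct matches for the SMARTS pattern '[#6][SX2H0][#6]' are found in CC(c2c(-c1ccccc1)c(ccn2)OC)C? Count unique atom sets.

0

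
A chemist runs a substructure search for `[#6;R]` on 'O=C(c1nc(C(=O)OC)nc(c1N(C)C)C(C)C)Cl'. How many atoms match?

4

The query [#6;R] means: carbon that is part of a ring.
Check the 19 heavy atoms by environment: 2× n (aromatic, in 6-ring) → no; 4× c (aromatic, in 6-ring) → match; 8× C (acyclic) → no; 3× O (acyclic) → no; 1× Cl (acyclic) → no; 1× N (acyclic) → no.
That gives 4 matching atoms.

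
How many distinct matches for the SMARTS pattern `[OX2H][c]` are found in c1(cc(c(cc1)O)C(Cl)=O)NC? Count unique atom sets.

[OX2H][c] is the SMARTS for a phenol: a hydroxyl oxygen attached to an aromatic carbon.
Exactly one fragment in the molecule meets all constraints, giving 1 match.

1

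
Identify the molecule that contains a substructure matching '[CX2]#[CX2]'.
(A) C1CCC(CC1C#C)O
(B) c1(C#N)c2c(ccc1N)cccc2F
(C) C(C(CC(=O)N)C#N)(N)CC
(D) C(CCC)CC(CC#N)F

[CX2]#[CX2] describes a carbon-carbon triple bond (an alkyne).
(A) contains an ethynyl group (-C#CH), which satisfies every atom and bond constraint.
(B) has a nitrile (-C#N) but the triple bond is C#N, not C#C.
(C) has a nitrile (-C#N) but the triple bond is C#N, not C#C.
(D) has a nitrile (-C#N) but the triple bond is C#N, not C#C.
So the answer is (A).

A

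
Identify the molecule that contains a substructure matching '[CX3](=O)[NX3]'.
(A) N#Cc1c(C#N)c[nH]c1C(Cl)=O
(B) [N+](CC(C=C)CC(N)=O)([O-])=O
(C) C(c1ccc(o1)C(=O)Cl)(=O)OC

B

[CX3](=O)[NX3] describes a carbonyl carbon bonded to a trivalent nitrogen (an amide).
(A) has a nitrile (-C#N) but the nitrile N is NX1 (triple-bonded), not NX3.
(B) contains a primary amide (-C(=O)NH2), which satisfies every atom and bond constraint.
(C) has a methyl-ester group (-C(=O)OCH3) but the carbonyl is bonded to O, not to an NX3 nitrogen.
So the answer is (B).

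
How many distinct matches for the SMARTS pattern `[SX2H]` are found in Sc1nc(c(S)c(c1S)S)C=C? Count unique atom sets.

[SX2H] is the SMARTS for a thiol: an aliphatic sulfur with two connections, one being H.
The molecule carries 4 separate instances of a thiol (-SH) meeting every constraint; each maps to a distinct set of atoms, giving 4 matches.

4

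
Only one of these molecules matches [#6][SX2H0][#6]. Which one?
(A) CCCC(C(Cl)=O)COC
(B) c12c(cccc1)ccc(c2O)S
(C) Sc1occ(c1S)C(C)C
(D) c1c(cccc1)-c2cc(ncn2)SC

D

[#6][SX2H0][#6] describes an aliphatic sulfur bridging two carbons with no H on the sulfur (a thioether).
(A) has a methoxy ether (-OCH3) but the bridging atom is O, not S.
(B) has a thiol (-SH) but the sulfur has H1, not H0 bridging two carbons.
(C) has a thiol (-SH) but the sulfur has H1, not H0 bridging two carbons.
(D) contains a methylthio ether (-SCH3), which satisfies every atom and bond constraint.
So the answer is (D).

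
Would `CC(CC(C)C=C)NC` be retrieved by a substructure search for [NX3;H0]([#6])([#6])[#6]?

No

The pattern [NX3;H0]([#6])([#6])[#6] describes a trivalent nitrogen with no H, bonded to three carbons — a tertiary amine.
The closest candidate here is an N-methylamino group (-NHCH3), but the nitrogen still has one H (H1), not H0. No other fragment satisfies the full query, so there is no match.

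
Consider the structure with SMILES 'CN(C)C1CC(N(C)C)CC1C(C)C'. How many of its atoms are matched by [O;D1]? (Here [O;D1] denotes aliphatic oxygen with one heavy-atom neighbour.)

Check the 14 heavy atoms by environment: 4× C (D3) → no; 2× C (D2) → no; 2× N (D3) → no; 6× C (D1) → no.
No environment satisfies the query, so 0 matching atoms.

0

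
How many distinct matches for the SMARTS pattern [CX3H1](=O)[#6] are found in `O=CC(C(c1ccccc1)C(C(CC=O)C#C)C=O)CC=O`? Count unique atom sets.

4

[CX3H1](=O)[#6] is the SMARTS for an aldehyde: an sp2 carbon with one H, double-bonded to O and single-bonded to carbon.
The molecule carries 4 separate instances of an aldehyde (-CHO) meeting every constraint; each maps to a distinct set of atoms, giving 4 matches.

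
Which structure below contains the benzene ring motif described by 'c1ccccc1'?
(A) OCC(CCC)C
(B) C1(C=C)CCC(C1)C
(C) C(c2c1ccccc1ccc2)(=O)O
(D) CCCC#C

C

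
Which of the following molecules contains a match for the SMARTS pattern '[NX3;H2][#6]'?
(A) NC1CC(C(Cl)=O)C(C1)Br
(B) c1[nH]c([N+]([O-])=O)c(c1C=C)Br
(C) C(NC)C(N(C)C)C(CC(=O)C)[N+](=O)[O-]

A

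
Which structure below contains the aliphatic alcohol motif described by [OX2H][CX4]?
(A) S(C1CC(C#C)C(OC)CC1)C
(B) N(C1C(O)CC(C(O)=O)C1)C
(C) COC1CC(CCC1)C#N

B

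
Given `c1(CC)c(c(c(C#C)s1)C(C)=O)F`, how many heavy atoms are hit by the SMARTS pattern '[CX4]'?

3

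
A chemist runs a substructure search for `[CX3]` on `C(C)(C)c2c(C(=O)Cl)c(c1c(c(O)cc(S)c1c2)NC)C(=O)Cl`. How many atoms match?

2

The query [CX3] means: C with X3: aliphatic carbon with exactly 3 total connections.
Check the 23 heavy atoms by environment: 10× c (aromatic, X3) → no; 2× C (X3) → match; 2× O (X1) → no; 2× Cl (X1) → no; 4× C (X4) → no; 1× S (X2) → no; 1× O (X2) → no; 1× N (X3) → no.
That gives 2 matching atoms.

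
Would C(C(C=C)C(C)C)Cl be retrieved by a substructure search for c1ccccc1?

No

The pattern c1ccccc1 describes six aromatic carbons in a ring — a benzene ring.
The closest candidate here is a methyl group (-CH3), but no six-membered all-carbon aromatic ring is present. No other fragment satisfies the full query, so there is no match.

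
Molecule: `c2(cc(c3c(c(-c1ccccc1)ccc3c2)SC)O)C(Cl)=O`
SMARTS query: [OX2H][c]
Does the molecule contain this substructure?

The pattern [OX2H][c] describes a hydroxyl oxygen attached to an aromatic carbon — a phenol.
The molecule carries a hydroxyl group (-OH), whose atoms satisfy every constraint of the query, so the pattern matches.

Yes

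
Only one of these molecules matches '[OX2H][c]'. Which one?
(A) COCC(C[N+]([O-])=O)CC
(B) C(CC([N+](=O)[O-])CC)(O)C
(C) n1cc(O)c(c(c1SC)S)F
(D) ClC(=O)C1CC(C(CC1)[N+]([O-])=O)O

[OX2H][c] describes a hydroxyl oxygen attached to an aromatic carbon (a phenol).
(A) has a methoxy ether (-OCH3) but the oxygen has H0, not H1.
(B) has a hydroxyl group (-OH) but the -OH is on an aliphatic carbon, not an aromatic c.
(C) contains a hydroxyl group (-OH), which satisfies every atom and bond constraint.
(D) has a hydroxyl group (-OH) but the -OH is on an aliphatic carbon, not an aromatic c.
So the answer is (C).

C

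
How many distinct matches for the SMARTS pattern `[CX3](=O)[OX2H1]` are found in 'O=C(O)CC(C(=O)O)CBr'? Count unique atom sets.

2

[CX3](=O)[OX2H1] is the SMARTS for a carboxylic acid: an sp2 carbon double-bonded to O and single-bonded to an -OH oxygen.
The molecule carries 2 separate instances of a carboxylic acid group (-C(=O)OH) meeting every constraint; each maps to a distinct set of atoms, giving 2 matches.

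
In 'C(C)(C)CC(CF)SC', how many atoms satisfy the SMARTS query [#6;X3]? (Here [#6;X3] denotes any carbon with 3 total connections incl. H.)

0

The query [#6;X3] means: any carbon (aromatic or not) with three total connections.
Check the 9 heavy atoms by environment: 7× C (X4) → no; 1× F (X1) → no; 1× S (X2) → no.
No environment satisfies the query, so 0 matching atoms.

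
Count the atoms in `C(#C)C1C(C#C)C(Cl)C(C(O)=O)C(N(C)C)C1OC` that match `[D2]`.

The query [D2] means: atom with exactly two heavy-atom neighbours.
Check the 19 heavy atoms by environment: 7× C (D3) → no; 2× C (D2) → match; 5× C (D1) → no; 2× O (D1) → no; 1× O (D2) → match; 1× N (D3) → no; 1× Cl (D1) → no.
Summing the matching environments: 2 + 1 = 3 matching atoms.

3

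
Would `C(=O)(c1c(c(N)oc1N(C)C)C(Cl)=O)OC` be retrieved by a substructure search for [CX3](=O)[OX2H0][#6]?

The pattern [CX3](=O)[OX2H0][#6] describes a carbonyl carbon bonded to an oxygen that is itself bonded to carbon (no H on that O) — an ester.
The molecule carries a methyl-ester group (-C(=O)OCH3), whose atoms satisfy every constraint of the query, so the pattern matches.

Yes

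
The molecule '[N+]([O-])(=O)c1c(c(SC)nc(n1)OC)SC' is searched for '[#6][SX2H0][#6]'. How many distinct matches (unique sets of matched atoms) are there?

2

[#6][SX2H0][#6] is the SMARTS for a thioether: an aliphatic sulfur bridging two carbons with no H on the sulfur.
The molecule carries 2 separate instances of a methylthio ether (-SCH3) meeting every constraint; each maps to a distinct set of atoms, giving 2 matches.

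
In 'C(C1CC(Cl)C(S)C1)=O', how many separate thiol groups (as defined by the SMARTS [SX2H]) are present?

[SX2H] is the SMARTS for a thiol: an aliphatic sulfur with two connections, one being H.
Exactly one fragment in the molecule meets all constraints, giving 1 match.

1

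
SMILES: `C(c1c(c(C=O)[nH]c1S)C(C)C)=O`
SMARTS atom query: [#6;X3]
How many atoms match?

6

The query [#6;X3] means: any carbon (aromatic or not) with three total connections.
Check the 13 heavy atoms by environment: 1× n (aromatic, X3) → no; 4× c (aromatic, X3) → match; 1× S (X2) → no; 2× C (X3) → match; 2× O (X1) → no; 3× C (X4) → no.
Summing the matching environments: 4 + 2 = 6 matching atoms.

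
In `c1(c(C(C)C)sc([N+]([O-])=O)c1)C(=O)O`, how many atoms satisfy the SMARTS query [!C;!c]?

6

The query [!C;!c] means: neither aliphatic nor aromatic carbon — same as [!#6].
Check the 14 heavy atoms by environment: 1× s (aromatic) → match; 4× c (aromatic) → no; 4× C → no; 3× O → match; 1× N (charge +1) → match; 1× O (charge -1) → match.
Summing the matching environments: 1 + 3 + 1 + 1 = 6 matching atoms.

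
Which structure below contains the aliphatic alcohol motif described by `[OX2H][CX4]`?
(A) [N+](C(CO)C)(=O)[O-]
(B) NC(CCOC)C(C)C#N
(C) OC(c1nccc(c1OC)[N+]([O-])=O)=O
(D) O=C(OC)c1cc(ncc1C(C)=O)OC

A

[OX2H][CX4] describes a hydroxyl oxygen bound to an sp3 (X4) carbon (an aliphatic alcohol).
(A) contains a hydroxyl group (-OH), which satisfies every atom and bond constraint.
(B) has a methoxy ether (-OCH3) but the oxygen has H0 (ether), not H1.
(C) has a carboxylic acid group (-C(=O)OH) but the -OH is on a CX3 carbonyl carbon, not a CX4 carbon.
(D) has a methoxy ether (-OCH3) but the oxygen has H0 (ether), not H1.
So the answer is (A).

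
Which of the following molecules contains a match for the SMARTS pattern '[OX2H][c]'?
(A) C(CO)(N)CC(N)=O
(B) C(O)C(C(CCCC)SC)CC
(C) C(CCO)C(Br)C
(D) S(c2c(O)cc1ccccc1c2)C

[OX2H][c] describes a hydroxyl oxygen attached to an aromatic carbon (a phenol).
(A) has a hydroxyl group (-OH) but the -OH is on an aliphatic carbon, not an aromatic c.
(B) has a hydroxyl group (-OH) but the -OH is on an aliphatic carbon, not an aromatic c.
(C) has a hydroxyl group (-OH) but the -OH is on an aliphatic carbon, not an aromatic c.
(D) contains a hydroxyl group (-OH), which satisfies every atom and bond constraint.
So the answer is (D).

D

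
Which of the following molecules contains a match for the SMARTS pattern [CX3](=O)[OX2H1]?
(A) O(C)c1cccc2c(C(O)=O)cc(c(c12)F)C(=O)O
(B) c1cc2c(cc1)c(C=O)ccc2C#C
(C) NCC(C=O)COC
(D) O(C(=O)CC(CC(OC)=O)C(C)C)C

[CX3](=O)[OX2H1] describes an sp2 carbon double-bonded to O and single-bonded to an -OH oxygen (a carboxylic acid).
(A) contains a carboxylic acid group (-C(=O)OH), which satisfies every atom and bond constraint.
(B) has an aldehyde (-CHO) but there is no singly-bonded oxygen on the carbonyl carbon.
(C) has an aldehyde (-CHO) but there is no singly-bonded oxygen on the carbonyl carbon.
(D) has a methyl-ester group (-C(=O)OCH3) but the singly-bonded O has no H (OX2H0, not OX2H1).
So the answer is (A).

A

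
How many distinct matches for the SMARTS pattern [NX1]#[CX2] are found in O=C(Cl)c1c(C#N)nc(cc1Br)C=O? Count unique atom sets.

1

[NX1]#[CX2] is the SMARTS for a nitrile: a nitrogen triple-bonded to a two-connected carbon.
Exactly one fragment in the molecule meets all constraints, giving 1 match.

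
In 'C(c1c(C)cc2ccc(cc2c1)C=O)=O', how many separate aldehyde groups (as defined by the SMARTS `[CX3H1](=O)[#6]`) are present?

2

[CX3H1](=O)[#6] is the SMARTS for an aldehyde: an sp2 carbon with one H, double-bonded to O and single-bonded to carbon.
The molecule carries 2 separate instances of an aldehyde (-CHO) meeting every constraint; each maps to a distinct set of atoms, giving 2 matches.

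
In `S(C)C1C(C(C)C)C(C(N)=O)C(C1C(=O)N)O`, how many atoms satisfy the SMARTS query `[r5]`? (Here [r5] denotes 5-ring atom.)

5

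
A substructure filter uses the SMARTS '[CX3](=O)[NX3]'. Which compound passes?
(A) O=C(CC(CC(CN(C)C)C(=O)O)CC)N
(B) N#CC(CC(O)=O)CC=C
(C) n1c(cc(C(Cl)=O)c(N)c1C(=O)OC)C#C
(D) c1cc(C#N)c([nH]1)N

A

[CX3](=O)[NX3] describes a carbonyl carbon bonded to a trivalent nitrogen (an amide).
(A) contains a primary amide (-C(=O)NH2), which satisfies every atom and bond constraint.
(B) has a carboxylic acid group (-C(=O)OH) but the carbonyl is bonded to O, not to an NX3 nitrogen.
(C) has a primary amino group (-NH2) but the -NH2 is not attached to a carbonyl carbon.
(D) has a nitrile (-C#N) but the nitrile N is NX1 (triple-bonded), not NX3.
So the answer is (A).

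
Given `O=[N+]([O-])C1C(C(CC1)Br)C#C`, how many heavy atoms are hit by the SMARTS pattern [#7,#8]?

3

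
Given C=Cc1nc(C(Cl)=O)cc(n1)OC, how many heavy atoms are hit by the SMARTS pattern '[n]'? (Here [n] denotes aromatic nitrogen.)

Check the 13 heavy atoms by environment: 2× n (aromatic) → match; 4× c (aromatic) → no; 2× O → no; 4× C → no; 1× Cl → no.
That gives 2 matching atoms.

2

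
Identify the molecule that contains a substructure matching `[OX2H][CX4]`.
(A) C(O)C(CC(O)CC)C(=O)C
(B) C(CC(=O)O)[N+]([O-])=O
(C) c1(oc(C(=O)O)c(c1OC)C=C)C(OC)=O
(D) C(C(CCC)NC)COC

A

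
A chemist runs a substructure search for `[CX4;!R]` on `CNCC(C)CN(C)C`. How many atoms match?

The query [CX4;!R] means: aliphatic carbon with four total connections, not in a ring.
Check the 9 heavy atoms by environment: 7× C (X4, acyclic) → match; 2× N (X3, acyclic) → no.
That gives 7 matching atoms.

7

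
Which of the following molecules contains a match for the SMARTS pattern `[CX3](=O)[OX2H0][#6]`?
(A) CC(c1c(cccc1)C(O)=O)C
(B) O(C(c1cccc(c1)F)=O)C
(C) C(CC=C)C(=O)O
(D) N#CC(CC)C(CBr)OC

B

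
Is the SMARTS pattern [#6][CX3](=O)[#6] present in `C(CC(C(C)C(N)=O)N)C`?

The pattern [#6][CX3](=O)[#6] describes a carbonyl carbon (no H) flanked by two carbons — a ketone.
The closest candidate here is a primary amide (-C(=O)NH2), but one neighbour of the carbonyl carbon is N, not C. No other fragment satisfies the full query, so there is no match.

No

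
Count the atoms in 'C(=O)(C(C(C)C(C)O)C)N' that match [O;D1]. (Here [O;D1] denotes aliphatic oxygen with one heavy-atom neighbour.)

2

The query [O;D1] means: aliphatic oxygen bonded to exactly one heavy atom.
Check the 10 heavy atoms by environment: 3× C (D1) → no; 4× C (D3) → no; 2× O (D1) → match; 1× N (D1) → no.
That gives 2 matching atoms.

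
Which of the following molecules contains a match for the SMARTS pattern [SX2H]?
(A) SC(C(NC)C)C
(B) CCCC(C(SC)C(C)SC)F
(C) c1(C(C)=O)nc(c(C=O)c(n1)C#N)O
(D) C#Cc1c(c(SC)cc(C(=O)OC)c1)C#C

A

[SX2H] describes an aliphatic sulfur with two connections, one being H (a thiol).
(A) contains a thiol (-SH), which satisfies every atom and bond constraint.
(B) has a methylthio ether (-SCH3) but the sulfur has H0 (bonded to two carbons), not H1.
(C) has a hydroxyl group (-OH) but it is an -OH, not an -SH.
(D) has a methylthio ether (-SCH3) but the sulfur has H0 (bonded to two carbons), not H1.
So the answer is (A).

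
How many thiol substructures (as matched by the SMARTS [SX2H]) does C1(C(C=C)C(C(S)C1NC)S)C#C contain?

[SX2H] is the SMARTS for a thiol: an aliphatic sulfur with two connections, one being H.
The molecule carries 2 separate instances of a thiol (-SH) meeting every constraint; each maps to a distinct set of atoms, giving 2 matches.

2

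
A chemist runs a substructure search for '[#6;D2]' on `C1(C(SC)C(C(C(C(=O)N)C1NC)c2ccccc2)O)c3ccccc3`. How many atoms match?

The query [#6;D2] means: any carbon bonded to exactly two heavy atoms.
Check the 26 heavy atoms by environment: 7× C (D3) → no; 1× S (D2) → no; 2× C (D1) → no; 2× O (D1) → no; 1× N (D1) → no; 2× c (aromatic, D3) → no; 10× c (aromatic, D2) → match; 1× N (D2) → no.
That gives 10 matching atoms.

10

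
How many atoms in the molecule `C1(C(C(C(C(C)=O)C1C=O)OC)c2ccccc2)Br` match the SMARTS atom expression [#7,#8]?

3

The query [#7,#8] means: nitrogen or oxygen (comma = OR).
Check the 19 heavy atoms by environment: 9× C → no; 3× O → match; 6× c (aromatic) → no; 1× Br → no.
That gives 3 matching atoms.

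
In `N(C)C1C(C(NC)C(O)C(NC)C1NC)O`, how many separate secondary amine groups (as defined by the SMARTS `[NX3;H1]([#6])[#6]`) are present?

[NX3;H1]([#6])[#6] is the SMARTS for a secondary amine: a trivalent nitrogen with one H, bonded to two carbons.
The molecule carries 4 separate instances of an N-methylamino group (-NHCH3) meeting every constraint; each maps to a distinct set of atoms, giving 4 matches.

4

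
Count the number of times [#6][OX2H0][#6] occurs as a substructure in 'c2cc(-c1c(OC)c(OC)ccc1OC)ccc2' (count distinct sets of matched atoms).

3

[#6][OX2H0][#6] is the SMARTS for an ether: an aliphatic oxygen bridging two carbons with no H on the oxygen.
The molecule carries 3 separate instances of a methoxy ether (-OCH3) meeting every constraint; each maps to a distinct set of atoms, giving 3 matches.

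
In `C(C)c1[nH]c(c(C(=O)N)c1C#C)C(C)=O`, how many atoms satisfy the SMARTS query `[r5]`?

5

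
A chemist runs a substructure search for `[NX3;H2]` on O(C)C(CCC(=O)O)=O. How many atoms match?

The query [NX3;H2] means: aliphatic N with 3 total connections, two of them H — an -NH2 nitrogen (amine or amide).
Check the 9 heavy atoms by environment: 2× C (H2, X4) → no; 2× C (H0, X3) → no; 2× O (H0, X1) → no; 1× O (H1, X2) → no; 1× O (H0, X2) → no; 1× C (H3, X4) → no.
No environment satisfies the query, so 0 matching atoms.

0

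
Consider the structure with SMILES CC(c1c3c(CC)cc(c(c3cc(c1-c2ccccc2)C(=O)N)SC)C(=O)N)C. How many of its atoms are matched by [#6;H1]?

The query [#6;H1] means: any carbon bearing exactly one hydrogen.
Check the 29 heavy atoms by environment: 9× c (aromatic, H0) → no; 7× c (aromatic, H1) → match; 1× C (H1) → match; 4× C (H3) → no; 2× C (H0) → no; 2× O (H0) → no; 2× N (H2) → no; 1× S (H0) → no; 1× C (H2) → no.
Summing the matching environments: 7 + 1 = 8 matching atoms.

8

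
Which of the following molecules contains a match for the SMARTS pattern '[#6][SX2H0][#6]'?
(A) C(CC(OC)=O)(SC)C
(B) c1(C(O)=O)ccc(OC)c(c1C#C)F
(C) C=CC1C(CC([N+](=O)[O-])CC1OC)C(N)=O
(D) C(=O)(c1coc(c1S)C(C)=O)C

[#6][SX2H0][#6] describes an aliphatic sulfur bridging two carbons with no H on the sulfur (a thioether).
(A) contains a methylthio ether (-SCH3), which satisfies every atom and bond constraint.
(B) has a methoxy ether (-OCH3) but the bridging atom is O, not S.
(C) has a methoxy ether (-OCH3) but the bridging atom is O, not S.
(D) has a thiol (-SH) but the sulfur has H1, not H0 bridging two carbons.
So the answer is (A).

A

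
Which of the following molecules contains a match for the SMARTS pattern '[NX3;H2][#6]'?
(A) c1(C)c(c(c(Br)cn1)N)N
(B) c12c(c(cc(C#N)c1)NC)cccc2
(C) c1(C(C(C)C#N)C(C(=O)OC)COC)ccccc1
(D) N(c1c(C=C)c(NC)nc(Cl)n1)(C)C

A

[NX3;H2][#6] describes a trivalent nitrogen with two H attached to carbon (a primary amine).
(A) contains a primary amino group (-NH2), which satisfies every atom and bond constraint.
(B) has an N-methylamino group (-NHCH3) but the nitrogen bears two carbons and only one H (H1), not H2.
(C) has a nitrile (-C#N) but the nitrogen is NX1 (triple-bonded), not NX3 with two H.
(D) has a dimethylamino group (-N(CH3)2) but the nitrogen has H0, not H2.
So the answer is (A).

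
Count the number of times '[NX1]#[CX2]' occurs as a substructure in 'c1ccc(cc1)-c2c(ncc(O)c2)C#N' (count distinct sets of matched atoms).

[NX1]#[CX2] is the SMARTS for a nitrile: a nitrogen triple-bonded to a two-connected carbon.
Exactly one fragment in the molecule meets all constraints, giving 1 match.

1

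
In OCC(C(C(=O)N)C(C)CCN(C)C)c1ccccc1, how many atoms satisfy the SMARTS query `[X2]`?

1

The query [X2] means: any atom with exactly two total connections (bonds + H).
Check the 20 heavy atoms by environment: 9× C (X4) → no; 1× O (X2) → match; 2× N (X3) → no; 1× C (X3) → no; 1× O (X1) → no; 6× c (aromatic, X3) → no.
That gives 1 matching atom.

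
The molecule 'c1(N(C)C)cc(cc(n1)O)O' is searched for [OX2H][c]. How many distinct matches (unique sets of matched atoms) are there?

2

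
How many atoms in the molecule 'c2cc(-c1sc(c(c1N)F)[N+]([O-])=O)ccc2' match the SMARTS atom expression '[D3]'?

6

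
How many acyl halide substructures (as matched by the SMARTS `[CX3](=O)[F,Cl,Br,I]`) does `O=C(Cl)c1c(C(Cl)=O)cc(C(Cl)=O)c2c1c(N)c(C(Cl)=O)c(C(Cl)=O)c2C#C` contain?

5

[CX3](=O)[F,Cl,Br,I] is the SMARTS for an acyl halide: a carbonyl carbon bonded to a halogen.
The molecule carries 5 separate instances of an acyl chloride (-C(=O)Cl) meeting every constraint; each maps to a distinct set of atoms, giving 5 matches.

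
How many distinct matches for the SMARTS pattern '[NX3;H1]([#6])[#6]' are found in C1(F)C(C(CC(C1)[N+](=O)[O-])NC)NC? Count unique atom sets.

2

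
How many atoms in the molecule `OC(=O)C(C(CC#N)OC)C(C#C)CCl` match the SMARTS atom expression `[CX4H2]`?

2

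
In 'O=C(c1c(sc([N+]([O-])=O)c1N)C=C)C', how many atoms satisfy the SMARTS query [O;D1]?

The query [O;D1] means: aliphatic oxygen bonded to exactly one heavy atom.
Check the 14 heavy atoms by environment: 1× s (aromatic, D2) → no; 4× c (aromatic, D3) → no; 1× N (charge +1, D3) → no; 1× O (charge -1, D1) → match; 2× O (D1) → match; 1× C (D3) → no; 2× C (D1) → no; 1× C (D2) → no; 1× N (D1) → no.
Summing the matching environments: 1 + 2 = 3 matching atoms.

3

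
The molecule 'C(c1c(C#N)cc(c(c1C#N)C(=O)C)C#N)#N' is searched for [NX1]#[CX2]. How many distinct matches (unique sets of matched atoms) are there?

4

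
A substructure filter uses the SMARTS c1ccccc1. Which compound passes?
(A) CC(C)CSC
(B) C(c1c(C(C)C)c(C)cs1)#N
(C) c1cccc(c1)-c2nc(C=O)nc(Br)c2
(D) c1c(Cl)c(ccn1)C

c1ccccc1 describes six aromatic carbons in a ring (a benzene ring).
(A) has a methyl group (-CH3) but no six-membered all-carbon aromatic ring is present.
(B) has a methyl group (-CH3) but no six-membered all-carbon aromatic ring is present.
(C) contains a phenyl ring, which satisfies every atom and bond constraint.
(D) has a methyl group (-CH3) but no six-membered all-carbon aromatic ring is present.
So the answer is (C).

C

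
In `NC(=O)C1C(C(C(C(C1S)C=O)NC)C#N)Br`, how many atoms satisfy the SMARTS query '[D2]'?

The query [D2] means: atom with exactly two heavy-atom neighbours.
Check the 17 heavy atoms by environment: 7× C (D3) → no; 1× Br (D1) → no; 1× S (D1) → no; 2× C (D2) → match; 2× O (D1) → no; 1× N (D2) → match; 1× C (D1) → no; 2× N (D1) → no.
Summing the matching environments: 2 + 1 = 3 matching atoms.

3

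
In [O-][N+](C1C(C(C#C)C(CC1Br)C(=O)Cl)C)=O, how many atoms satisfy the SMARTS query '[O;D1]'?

3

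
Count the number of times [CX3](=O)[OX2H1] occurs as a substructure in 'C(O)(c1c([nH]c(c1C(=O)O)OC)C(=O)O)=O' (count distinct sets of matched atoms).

3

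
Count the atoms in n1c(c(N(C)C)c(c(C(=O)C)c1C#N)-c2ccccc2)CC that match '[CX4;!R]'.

The query [CX4;!R] means: aliphatic carbon with four total connections, not in a ring.
Check the 22 heavy atoms by environment: 1× n (aromatic, X2, in 6-ring) → no; 11× c (aromatic, X3, in 6-ring) → no; 1× N (X3, acyclic) → no; 5× C (X4, acyclic) → match; 1× C (X3, acyclic) → no; 1× O (X1, acyclic) → no; 1× C (X2, acyclic) → no; 1× N (X1, acyclic) → no.
That gives 5 matching atoms.

5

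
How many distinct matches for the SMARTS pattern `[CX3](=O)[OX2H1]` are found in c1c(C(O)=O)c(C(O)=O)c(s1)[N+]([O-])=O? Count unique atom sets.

2

[CX3](=O)[OX2H1] is the SMARTS for a carboxylic acid: an sp2 carbon double-bonded to O and single-bonded to an -OH oxygen.
The molecule carries 2 separate instances of a carboxylic acid group (-C(=O)OH) meeting every constraint; each maps to a distinct set of atoms, giving 2 matches.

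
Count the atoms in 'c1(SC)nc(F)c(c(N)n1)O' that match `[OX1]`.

0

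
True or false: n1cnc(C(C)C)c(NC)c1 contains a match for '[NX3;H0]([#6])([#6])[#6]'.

False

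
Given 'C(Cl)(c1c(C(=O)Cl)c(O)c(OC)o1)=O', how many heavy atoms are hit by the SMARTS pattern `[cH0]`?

The query [cH0] means: aromatic carbon with no attached hydrogen (substituted or ring-fusion).
Check the 14 heavy atoms by environment: 1× o (aromatic, H0) → no; 4× c (aromatic, H0) → match; 1× O (H1) → no; 3× O (H0) → no; 1× C (H3) → no; 2× C (H0) → no; 2× Cl (H0) → no.
That gives 4 matching atoms.

4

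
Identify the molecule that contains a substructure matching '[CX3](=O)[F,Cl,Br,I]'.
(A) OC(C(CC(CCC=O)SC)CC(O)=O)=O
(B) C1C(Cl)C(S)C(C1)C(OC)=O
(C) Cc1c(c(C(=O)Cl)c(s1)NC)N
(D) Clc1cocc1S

C

[CX3](=O)[F,Cl,Br,I] describes a carbonyl carbon bonded to a halogen (an acyl halide).
(A) has a carboxylic acid group (-C(=O)OH) but the carbonyl is bonded to -OH, not to a halogen.
(B) has a methyl-ester group (-C(=O)OCH3) but the carbonyl is bonded to -O-C, not to a halogen.
(C) contains an acyl chloride (-C(=O)Cl), which satisfies every atom and bond constraint.
(D) has a chloro substituent but the Cl is not on a carbonyl carbon.
So the answer is (C).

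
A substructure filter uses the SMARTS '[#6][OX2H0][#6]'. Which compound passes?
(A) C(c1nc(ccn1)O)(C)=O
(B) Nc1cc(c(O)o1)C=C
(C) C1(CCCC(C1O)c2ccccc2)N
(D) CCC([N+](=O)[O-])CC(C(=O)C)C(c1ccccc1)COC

[#6][OX2H0][#6] describes an aliphatic oxygen bridging two carbons with no H on the oxygen (an ether).
(A) has a hydroxyl group (-OH) but the oxygen has H1, not H0 bridging two carbons.
(B) has a hydroxyl group (-OH) but the oxygen has H1, not H0 bridging two carbons.
(C) has a hydroxyl group (-OH) but the oxygen has H1, not H0 bridging two carbons.
(D) contains a methoxy ether (-OCH3), which satisfies every atom and bond constraint.
So the answer is (D).

D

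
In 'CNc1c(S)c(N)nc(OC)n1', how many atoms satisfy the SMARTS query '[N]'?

2

The query [N] means: uppercase N matches aliphatic (non-aromatic) nitrogen only.
Check the 12 heavy atoms by environment: 2× n (aromatic) → no; 4× c (aromatic) → no; 2× N → match; 2× C → no; 1× S → no; 1× O → no.
That gives 2 matching atoms.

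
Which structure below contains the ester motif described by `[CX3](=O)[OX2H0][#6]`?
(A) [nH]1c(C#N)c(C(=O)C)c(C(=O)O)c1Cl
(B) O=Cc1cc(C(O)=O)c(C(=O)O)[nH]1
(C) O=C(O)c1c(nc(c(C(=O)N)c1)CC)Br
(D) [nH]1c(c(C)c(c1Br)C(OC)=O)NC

D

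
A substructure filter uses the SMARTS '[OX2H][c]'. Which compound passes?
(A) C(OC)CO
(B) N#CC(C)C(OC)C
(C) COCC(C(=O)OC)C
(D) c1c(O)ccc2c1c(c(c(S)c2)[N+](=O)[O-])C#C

[OX2H][c] describes a hydroxyl oxygen attached to an aromatic carbon (a phenol).
(A) has a hydroxyl group (-OH) but the -OH is on an aliphatic carbon, not an aromatic c.
(B) has a methoxy ether (-OCH3) but the oxygen has H0, not H1.
(C) has a methoxy ether (-OCH3) but the oxygen has H0, not H1.
(D) contains a hydroxyl group (-OH), which satisfies every atom and bond constraint.
So the answer is (D).

D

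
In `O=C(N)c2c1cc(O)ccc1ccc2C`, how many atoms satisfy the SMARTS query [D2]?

5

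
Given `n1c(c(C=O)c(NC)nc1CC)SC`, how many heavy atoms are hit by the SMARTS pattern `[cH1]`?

0

The query [cH1] means: aromatic carbon bearing exactly one hydrogen.
Check the 14 heavy atoms by environment: 2× n (aromatic, H0) → no; 4× c (aromatic, H0) → no; 1× C (H2) → no; 3× C (H3) → no; 1× S (H0) → no; 1× C (H1) → no; 1× O (H0) → no; 1× N (H1) → no.
No environment satisfies the query, so 0 matching atoms.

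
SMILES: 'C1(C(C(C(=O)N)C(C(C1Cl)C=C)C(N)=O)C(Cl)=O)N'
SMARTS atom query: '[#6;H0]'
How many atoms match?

3

Check the 19 heavy atoms by environment: 7× C (H1) → no; 2× Cl (H0) → no; 3× C (H0) → match; 3× O (H0) → no; 3× N (H2) → no; 1× C (H2) → no.
That gives 3 matching atoms.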